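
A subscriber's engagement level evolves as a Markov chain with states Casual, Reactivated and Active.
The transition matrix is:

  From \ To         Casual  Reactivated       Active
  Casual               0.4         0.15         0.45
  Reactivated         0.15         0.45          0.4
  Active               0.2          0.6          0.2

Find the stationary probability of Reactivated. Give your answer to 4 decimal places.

Let the stationary distribution be π with π = πP and π_1 + π_2 + π_3 = 1.
π_1 = 0.4·π_1 + 0.15·π_2 + 0.2·π_3
π_2 = 0.15·π_1 + 0.45·π_2 + 0.6·π_3
Solving with the normalization constraint gives π = (0.2228, 0.4345, 0.3426).
So the stationary probability of Reactivated is 0.4345.

0.4345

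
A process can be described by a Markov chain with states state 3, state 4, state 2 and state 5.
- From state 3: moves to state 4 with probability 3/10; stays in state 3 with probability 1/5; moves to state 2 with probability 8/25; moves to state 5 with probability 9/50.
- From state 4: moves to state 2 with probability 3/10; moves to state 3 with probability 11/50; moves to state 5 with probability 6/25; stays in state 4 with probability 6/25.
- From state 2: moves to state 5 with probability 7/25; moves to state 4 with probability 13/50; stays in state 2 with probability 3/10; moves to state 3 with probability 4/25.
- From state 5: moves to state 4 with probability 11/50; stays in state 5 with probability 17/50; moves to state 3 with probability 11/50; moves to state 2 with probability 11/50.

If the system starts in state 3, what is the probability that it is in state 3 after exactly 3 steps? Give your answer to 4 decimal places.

0.1987

Propagate the distribution vector 3 steps from state 3.
After 0 steps: (1.0000, 0.0000, 0.0000, 0.0000)
After 1 step: (0.2000, 0.3000, 0.3200, 0.1800)
After 2 steps: (0.1968, 0.2548, 0.2896, 0.2588)
After 3 steps: (0.1987, 0.2524, 0.2832, 0.2657)
P(in state 3 after 3 steps) = 0.1987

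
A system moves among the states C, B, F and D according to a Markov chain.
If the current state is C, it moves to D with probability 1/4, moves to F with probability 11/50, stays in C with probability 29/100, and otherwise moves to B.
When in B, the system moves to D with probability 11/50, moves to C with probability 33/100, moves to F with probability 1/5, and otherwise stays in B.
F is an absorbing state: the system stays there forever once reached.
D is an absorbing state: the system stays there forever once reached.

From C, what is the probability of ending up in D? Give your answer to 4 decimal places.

Let h(s) be the probability of absorption at D starting from transient state s. Then h(D) = 1 and h(F) = 0. By first-step analysis:
h(C) = 0.29·h(C) + 0.24·h(B) + 0.22·0 + 0.25·1
h(B) = 0.33·h(C) + 0.25·h(B) + 0.2·0 + 0.22·1
Solving: h(C) = 0.5301, h(B) = 0.5266.
Starting from C, the probability is 0.5301.

0.5301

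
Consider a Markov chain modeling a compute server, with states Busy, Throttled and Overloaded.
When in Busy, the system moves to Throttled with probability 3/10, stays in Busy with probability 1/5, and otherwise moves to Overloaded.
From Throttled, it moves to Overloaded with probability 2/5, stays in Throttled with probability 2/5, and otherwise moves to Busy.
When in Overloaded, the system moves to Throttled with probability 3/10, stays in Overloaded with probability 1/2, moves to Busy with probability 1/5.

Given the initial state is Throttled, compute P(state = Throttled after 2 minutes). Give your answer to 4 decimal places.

0.3400

Sum over the intermediate state after 1 minute:
P = P(Throttled→Busy)·P(Busy→Throttled) + P(Throttled→Throttled)·P(Throttled→Throttled) + P(Throttled→Overloaded)·P(Overloaded→Throttled)
  = 0.2×0.3 + 0.4×0.4 + 0.4×0.3
  = 0.0600 + 0.1600 + 0.1200 = 0.3400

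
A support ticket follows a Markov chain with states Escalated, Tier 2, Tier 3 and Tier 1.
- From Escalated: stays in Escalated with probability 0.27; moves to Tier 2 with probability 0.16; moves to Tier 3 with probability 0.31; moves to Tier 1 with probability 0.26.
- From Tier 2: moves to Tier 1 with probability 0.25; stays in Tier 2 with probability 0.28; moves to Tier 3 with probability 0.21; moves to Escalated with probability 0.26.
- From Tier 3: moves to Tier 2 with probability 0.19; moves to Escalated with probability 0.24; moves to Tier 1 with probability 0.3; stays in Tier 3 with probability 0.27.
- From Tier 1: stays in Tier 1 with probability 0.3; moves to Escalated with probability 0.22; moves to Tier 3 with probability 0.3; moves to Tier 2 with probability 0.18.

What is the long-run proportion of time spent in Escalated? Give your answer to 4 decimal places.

0.2457

Let the stationary distribution be π with π = πP and π_1 + π_2 + π_3 + π_4 = 1.
π_1 = 0.27·π_1 + 0.26·π_2 + 0.24·π_3 + 0.22·π_4
π_2 = 0.16·π_1 + 0.28·π_2 + 0.19·π_3 + 0.18·π_4
π_3 = 0.31·π_1 + 0.21·π_2 + 0.27·π_3 + 0.3·π_4
Solving with the normalization constraint gives π = (0.2457, 0.1976, 0.2764, 0.2803).
So the stationary probability of Escalated is 0.2457.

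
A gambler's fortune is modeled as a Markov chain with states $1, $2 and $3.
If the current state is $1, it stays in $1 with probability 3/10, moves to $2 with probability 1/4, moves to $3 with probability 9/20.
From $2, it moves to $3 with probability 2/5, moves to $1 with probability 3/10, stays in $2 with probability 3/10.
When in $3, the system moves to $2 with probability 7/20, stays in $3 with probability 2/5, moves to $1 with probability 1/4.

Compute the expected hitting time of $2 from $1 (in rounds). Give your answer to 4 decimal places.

Let t(s) be the expected number of rounds to first reach $2 from state s, with t($2) = 0. Conditioning on the first round:
t($1) = 1 + 0.3·t($1) + 0.45·t($3)
t($3) = 1 + 0.25·t($1) + 0.4·t($3)
Solving: t($1) = 3.4146, t($3) = 3.0894.
Expected rounds from $1 to $2: 3.4146.

3.4146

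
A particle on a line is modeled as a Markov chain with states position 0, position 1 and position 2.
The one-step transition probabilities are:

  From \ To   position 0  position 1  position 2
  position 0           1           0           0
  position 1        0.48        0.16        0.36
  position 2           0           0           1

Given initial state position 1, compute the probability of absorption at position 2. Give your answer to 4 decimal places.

0.4286

Let h(s) be the probability of absorption at position 2 starting from transient state s. Then h(position 2) = 1 and h(position 0) = 0. By first-step analysis:
h(position 1) = 0.48·0 + 0.16·h(position 1) + 0.36·1
Solving: h(position 1) = 0.4286.
Starting from position 1, the probability is 0.4286.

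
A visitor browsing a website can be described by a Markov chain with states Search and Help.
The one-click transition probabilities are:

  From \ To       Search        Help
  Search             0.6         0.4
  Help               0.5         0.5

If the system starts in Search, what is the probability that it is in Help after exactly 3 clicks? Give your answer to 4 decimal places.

Propagate the distribution vector 3 clicks from Search.
After 0 clicks: (1.0000, 0.0000)
After 1 click: (0.6000, 0.4000)
After 2 clicks: (0.5600, 0.4400)
After 3 clicks: (0.5560, 0.4440)
P(in Help after 3 clicks) = 0.4440

0.4440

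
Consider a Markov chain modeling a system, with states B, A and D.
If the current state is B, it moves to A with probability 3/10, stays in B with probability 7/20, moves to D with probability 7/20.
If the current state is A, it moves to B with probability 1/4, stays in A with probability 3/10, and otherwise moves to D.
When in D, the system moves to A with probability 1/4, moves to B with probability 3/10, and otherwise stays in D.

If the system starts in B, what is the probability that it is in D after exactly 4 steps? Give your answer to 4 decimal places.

0.4199

Propagate the distribution vector 4 steps from B.
After 0 steps: (1.0000, 0.0000, 0.0000)
After 1 step: (0.3500, 0.3000, 0.3500)
After 2 steps: (0.3025, 0.2825, 0.4150)
After 3 steps: (0.3010, 0.2793, 0.4198)
After 4 steps: (0.3011, 0.2790, 0.4199)
P(in D after 4 steps) = 0.4199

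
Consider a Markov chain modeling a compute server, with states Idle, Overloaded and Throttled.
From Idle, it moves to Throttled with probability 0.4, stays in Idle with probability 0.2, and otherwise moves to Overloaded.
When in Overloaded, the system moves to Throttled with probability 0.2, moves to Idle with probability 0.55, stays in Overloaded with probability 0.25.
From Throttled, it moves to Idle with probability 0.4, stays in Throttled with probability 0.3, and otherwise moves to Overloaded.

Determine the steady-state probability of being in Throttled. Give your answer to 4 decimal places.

0.3052

Let the stationary distribution be π with π = πP and π_1 + π_2 + π_3 = 1.
π_1 = 0.2·π_1 + 0.55·π_2 + 0.4·π_3
π_2 = 0.4·π_1 + 0.25·π_2 + 0.3·π_3
Solving with the normalization constraint gives π = (0.3735, 0.3213, 0.3052).
So the stationary probability of Throttled is 0.3052.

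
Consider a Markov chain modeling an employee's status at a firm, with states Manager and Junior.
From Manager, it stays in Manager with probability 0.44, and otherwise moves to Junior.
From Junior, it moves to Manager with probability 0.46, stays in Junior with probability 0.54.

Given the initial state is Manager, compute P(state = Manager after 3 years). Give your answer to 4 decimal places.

0.4510

Propagate the distribution vector 3 years from Manager.
After 0 years: (1.0000, 0.0000)
After 1 year: (0.4400, 0.5600)
After 2 years: (0.4512, 0.5488)
After 3 years: (0.4510, 0.5490)
P(in Manager after 3 years) = 0.4510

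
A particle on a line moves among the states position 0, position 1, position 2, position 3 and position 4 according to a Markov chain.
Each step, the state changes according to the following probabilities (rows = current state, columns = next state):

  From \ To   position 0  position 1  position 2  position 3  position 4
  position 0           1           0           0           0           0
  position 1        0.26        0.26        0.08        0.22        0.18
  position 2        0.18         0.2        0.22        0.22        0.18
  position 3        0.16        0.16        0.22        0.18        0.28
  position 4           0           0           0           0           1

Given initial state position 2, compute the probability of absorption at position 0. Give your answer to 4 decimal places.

0.4885

Let h(s) be the probability of absorption at position 0 starting from transient state s. Then h(position 0) = 1 and h(position 4) = 0. By first-step analysis:
h(position 1) = 0.26·1 + 0.26·h(position 1) + 0.08·h(position 2) + 0.22·h(position 3) + 0.18·0
h(position 2) = 0.18·1 + 0.2·h(position 1) + 0.22·h(position 2) + 0.22·h(position 3) + 0.18·0
h(position 3) = 0.16·1 + 0.16·h(position 1) + 0.22·h(position 2) + 0.18·h(position 3) + 0.28·0
Solving: h(position 1) = 0.5320, h(position 2) = 0.4885, h(position 3) = 0.4300.
Starting from position 2, the probability is 0.4885.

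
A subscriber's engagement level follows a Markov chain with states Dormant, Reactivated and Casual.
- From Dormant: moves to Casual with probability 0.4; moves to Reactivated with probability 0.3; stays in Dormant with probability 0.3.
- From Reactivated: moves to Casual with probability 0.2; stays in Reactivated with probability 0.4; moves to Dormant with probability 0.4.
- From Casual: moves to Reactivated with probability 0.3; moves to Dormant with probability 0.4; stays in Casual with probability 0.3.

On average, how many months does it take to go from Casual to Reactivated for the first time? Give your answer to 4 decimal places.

Let t(s) be the expected number of months to first reach Reactivated from state s, with t(Reactivated) = 0. Conditioning on the first month:
t(Dormant) = 1 + 0.3·t(Dormant) + 0.4·t(Casual)
t(Casual) = 1 + 0.4·t(Dormant) + 0.3·t(Casual)
Solving: t(Dormant) = 3.3333, t(Casual) = 3.3333.
Expected months from Casual to Reactivated: 3.3333.

3.3333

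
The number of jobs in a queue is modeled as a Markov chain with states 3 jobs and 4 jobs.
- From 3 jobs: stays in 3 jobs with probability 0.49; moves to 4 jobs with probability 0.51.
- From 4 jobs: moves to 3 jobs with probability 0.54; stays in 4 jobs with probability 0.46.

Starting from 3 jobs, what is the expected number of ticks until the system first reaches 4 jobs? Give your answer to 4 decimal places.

1.9608

Let t(s) be the expected number of ticks to first reach 4 jobs from state s, with t(4 jobs) = 0. Conditioning on the first tick:
t(3 jobs) = 1 + 0.49·t(3 jobs)
Solving: t(3 jobs) = 1.9608.
Expected ticks from 3 jobs to 4 jobs: 1.9608.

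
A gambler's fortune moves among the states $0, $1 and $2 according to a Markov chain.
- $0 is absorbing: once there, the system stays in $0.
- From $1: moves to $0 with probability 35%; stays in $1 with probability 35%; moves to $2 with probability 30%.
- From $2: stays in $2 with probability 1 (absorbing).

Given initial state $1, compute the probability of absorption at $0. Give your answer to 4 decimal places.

0.5385

Let h(s) be the probability of absorption at $0 starting from transient state s. Then h($0) = 1 and h($2) = 0. By first-step analysis:
h($1) = 0.35·1 + 0.35·h($1) + 0.3·0
Solving: h($1) = 0.5385.
Starting from $1, the probability is 0.5385.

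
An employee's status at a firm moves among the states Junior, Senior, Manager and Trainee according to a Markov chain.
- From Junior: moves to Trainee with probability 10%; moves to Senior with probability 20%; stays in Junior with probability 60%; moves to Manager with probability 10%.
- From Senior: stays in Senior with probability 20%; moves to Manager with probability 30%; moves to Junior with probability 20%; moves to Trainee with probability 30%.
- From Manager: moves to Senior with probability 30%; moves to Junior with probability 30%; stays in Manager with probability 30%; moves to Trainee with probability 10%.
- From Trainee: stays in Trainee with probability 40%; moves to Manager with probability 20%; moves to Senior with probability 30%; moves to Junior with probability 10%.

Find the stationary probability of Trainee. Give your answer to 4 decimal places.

0.2121

Let the stationary distribution be π with π = πP and π_1 + π_2 + π_3 + π_4 = 1.
π_1 = 0.6·π_1 + 0.2·π_2 + 0.3·π_3 + 0.1·π_4
π_2 = 0.2·π_1 + 0.2·π_2 + 0.3·π_3 + 0.3·π_4
π_3 = 0.1·π_1 + 0.3·π_2 + 0.3·π_3 + 0.2·π_4
Solving with the normalization constraint gives π = (0.3333, 0.2424, 0.2121, 0.2121).
So the stationary probability of Trainee is 0.2121.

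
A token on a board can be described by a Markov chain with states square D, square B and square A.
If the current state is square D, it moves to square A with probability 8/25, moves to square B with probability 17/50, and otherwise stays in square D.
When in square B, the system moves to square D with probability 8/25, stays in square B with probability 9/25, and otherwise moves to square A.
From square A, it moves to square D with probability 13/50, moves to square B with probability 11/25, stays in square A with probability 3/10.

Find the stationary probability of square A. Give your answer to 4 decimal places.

Let the stationary distribution be π with π = πP and π_1 + π_2 + π_3 = 1.
π_1 = 0.34·π_1 + 0.32·π_2 + 0.26·π_3
π_2 = 0.34·π_1 + 0.36·π_2 + 0.44·π_3
Solving with the normalization constraint gives π = (0.3073, 0.3790, 0.3137).
So the stationary probability of square A is 0.3137.

0.3137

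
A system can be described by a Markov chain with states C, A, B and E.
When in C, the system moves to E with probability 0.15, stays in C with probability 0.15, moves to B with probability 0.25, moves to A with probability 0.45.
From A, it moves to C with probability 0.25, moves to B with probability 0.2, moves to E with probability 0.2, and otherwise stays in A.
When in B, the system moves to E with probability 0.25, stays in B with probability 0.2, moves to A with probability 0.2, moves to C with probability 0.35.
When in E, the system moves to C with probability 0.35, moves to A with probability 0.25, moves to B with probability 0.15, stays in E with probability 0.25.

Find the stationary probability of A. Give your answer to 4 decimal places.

Let the stationary distribution be π with π = πP and π_1 + π_2 + π_3 + π_4 = 1.
π_1 = 0.15·π_1 + 0.25·π_2 + 0.35·π_3 + 0.35·π_4
π_2 = 0.45·π_1 + 0.35·π_2 + 0.2·π_3 + 0.25·π_4
π_3 = 0.25·π_1 + 0.2·π_2 + 0.2·π_3 + 0.15·π_4
Solving with the normalization constraint gives π = (0.2646, 0.3253, 0.2029, 0.2073).
So the stationary probability of A is 0.3253.

0.3253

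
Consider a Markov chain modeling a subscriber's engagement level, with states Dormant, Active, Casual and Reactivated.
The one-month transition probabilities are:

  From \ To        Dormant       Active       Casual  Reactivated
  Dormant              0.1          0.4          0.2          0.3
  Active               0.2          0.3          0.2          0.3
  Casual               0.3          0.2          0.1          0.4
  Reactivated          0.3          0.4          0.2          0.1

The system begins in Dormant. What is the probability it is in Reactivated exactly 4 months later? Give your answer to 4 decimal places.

Propagate the distribution vector 4 months from Dormant.
After 0 months: (1.0000, 0.0000, 0.0000, 0.0000)
After 1 month: (0.1000, 0.4000, 0.2000, 0.3000)
After 2 months: (0.2400, 0.3200, 0.1800, 0.2600)
After 3 months: (0.2200, 0.3320, 0.1820, 0.2660)
After 4 months: (0.2228, 0.3304, 0.1818, 0.2650)
P(in Reactivated after 4 months) = 0.2650

0.2650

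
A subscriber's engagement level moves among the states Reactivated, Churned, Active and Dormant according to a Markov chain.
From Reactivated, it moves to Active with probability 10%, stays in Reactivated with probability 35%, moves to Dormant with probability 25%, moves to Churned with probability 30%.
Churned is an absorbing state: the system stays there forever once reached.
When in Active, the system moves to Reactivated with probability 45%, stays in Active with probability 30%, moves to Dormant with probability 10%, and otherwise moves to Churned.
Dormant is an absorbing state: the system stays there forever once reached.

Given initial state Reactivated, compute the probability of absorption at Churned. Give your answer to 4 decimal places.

Let h(s) be the probability of absorption at Churned starting from transient state s. Then h(Churned) = 1 and h(Dormant) = 0. By first-step analysis:
h(Reactivated) = 0.35·h(Reactivated) + 0.3·1 + 0.1·h(Active) + 0.25·0
h(Active) = 0.45·h(Reactivated) + 0.15·1 + 0.3·h(Active) + 0.1·0
Solving: h(Reactivated) = 0.5488, h(Active) = 0.5671.
Starting from Reactivated, the probability is 0.5488.

0.5488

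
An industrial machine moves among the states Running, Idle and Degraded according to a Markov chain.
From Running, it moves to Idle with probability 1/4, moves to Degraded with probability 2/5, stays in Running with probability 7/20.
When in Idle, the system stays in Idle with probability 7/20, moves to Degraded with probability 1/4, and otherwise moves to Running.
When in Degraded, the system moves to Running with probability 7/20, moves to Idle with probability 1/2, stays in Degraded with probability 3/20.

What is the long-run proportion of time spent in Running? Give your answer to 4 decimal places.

Let the stationary distribution be π with π = πP and π_1 + π_2 + π_3 = 1.
π_1 = 0.35·π_1 + 0.4·π_2 + 0.35·π_3
π_2 = 0.25·π_1 + 0.35·π_2 + 0.5·π_3
Solving with the normalization constraint gives π = (0.3677, 0.3548, 0.2774).
So the stationary probability of Running is 0.3677.

0.3677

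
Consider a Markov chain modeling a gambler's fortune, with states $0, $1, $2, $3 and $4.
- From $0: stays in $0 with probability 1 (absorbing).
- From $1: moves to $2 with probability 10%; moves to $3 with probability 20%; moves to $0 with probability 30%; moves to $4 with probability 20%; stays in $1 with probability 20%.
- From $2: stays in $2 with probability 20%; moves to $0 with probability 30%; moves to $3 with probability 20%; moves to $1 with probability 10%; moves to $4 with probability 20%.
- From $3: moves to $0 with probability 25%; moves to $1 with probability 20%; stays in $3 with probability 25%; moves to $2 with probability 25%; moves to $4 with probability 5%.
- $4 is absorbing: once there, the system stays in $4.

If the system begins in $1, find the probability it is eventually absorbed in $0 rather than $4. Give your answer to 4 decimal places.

0.6322

Let h(s) be the probability of absorption at $0 starting from transient state s. Then h($0) = 1 and h($4) = 0. By first-step analysis:
h($1) = 0.3·1 + 0.2·h($1) + 0.1·h($2) + 0.2·h($3) + 0.2·0
h($2) = 0.3·1 + 0.1·h($1) + 0.2·h($2) + 0.2·h($3) + 0.2·0
h($3) = 0.25·1 + 0.2·h($1) + 0.25·h($2) + 0.25·h($3) + 0.05·0
Solving: h($1) = 0.6322, h($2) = 0.6322, h($3) = 0.7126.
Starting from $1, the probability is 0.6322.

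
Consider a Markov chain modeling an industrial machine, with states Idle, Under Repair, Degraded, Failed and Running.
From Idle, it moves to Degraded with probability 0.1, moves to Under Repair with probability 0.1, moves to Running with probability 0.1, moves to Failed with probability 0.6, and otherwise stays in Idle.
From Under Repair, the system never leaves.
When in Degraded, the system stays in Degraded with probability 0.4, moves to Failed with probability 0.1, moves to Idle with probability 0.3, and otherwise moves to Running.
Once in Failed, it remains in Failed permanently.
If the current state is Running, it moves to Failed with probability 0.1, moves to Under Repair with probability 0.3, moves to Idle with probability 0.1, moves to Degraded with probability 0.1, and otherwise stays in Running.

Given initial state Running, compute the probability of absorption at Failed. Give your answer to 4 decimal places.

Let h(s) be the probability of absorption at Failed starting from transient state s. Then h(Failed) = 1 and h(Under Repair) = 0. By first-step analysis:
h(Idle) = 0.1·h(Idle) + 0.1·0 + 0.1·h(Degraded) + 0.6·1 + 0.1·h(Running)
h(Degraded) = 0.3·h(Idle) + 0.4·h(Degraded) + 0.1·1 + 0.2·h(Running)
h(Running) = 0.1·h(Idle) + 0.3·0 + 0.1·h(Degraded) + 0.1·1 + 0.4·h(Running)
Solving: h(Idle) = 0.7906, h(Degraded) = 0.7004, h(Running) = 0.4152.
Starting from Running, the probability is 0.4152.

0.4152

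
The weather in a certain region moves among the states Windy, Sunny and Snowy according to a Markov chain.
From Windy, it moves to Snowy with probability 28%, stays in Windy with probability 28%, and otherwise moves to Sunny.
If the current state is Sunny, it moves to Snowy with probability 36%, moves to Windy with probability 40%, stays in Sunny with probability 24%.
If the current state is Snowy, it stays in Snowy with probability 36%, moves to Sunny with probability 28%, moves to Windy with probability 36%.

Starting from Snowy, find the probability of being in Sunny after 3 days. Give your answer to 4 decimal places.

Propagate the distribution vector 3 days from Snowy.
After 0 days: (0.0000, 0.0000, 1.0000)
After 1 day: (0.3600, 0.2800, 0.3600)
After 2 days: (0.3424, 0.3264, 0.3312)
After 3 days: (0.3457, 0.3217, 0.3326)
P(in Sunny after 3 days) = 0.3217

0.3217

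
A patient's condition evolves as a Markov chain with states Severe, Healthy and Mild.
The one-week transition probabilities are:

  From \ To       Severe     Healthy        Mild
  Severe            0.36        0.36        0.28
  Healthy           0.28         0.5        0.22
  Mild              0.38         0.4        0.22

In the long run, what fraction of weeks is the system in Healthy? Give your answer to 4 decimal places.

0.4298

Let the stationary distribution be π with π = πP and π_1 + π_2 + π_3 = 1.
π_1 = 0.36·π_1 + 0.28·π_2 + 0.38·π_3
π_2 = 0.36·π_1 + 0.5·π_2 + 0.4·π_3
Solving with the normalization constraint gives π = (0.3304, 0.4298, 0.2398).
So the stationary probability of Healthy is 0.4298.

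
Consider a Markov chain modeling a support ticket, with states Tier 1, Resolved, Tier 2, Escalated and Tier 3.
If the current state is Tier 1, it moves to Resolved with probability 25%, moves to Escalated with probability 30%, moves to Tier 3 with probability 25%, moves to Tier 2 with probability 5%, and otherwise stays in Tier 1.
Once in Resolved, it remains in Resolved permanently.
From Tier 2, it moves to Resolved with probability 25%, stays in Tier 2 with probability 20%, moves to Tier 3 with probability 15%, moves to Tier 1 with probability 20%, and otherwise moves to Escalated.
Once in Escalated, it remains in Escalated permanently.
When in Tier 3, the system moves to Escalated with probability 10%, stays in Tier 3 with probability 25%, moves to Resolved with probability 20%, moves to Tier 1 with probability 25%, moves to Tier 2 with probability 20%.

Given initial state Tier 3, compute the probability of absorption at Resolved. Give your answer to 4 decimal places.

0.5772

Let h(s) be the probability of absorption at Resolved starting from transient state s. Then h(Resolved) = 1 and h(Escalated) = 0. By first-step analysis:
h(Tier 1) = 0.15·h(Tier 1) + 0.25·1 + 0.05·h(Tier 2) + 0.3·0 + 0.25·h(Tier 3)
h(Tier 2) = 0.2·h(Tier 1) + 0.25·1 + 0.2·h(Tier 2) + 0.2·0 + 0.15·h(Tier 3)
h(Tier 3) = 0.25·h(Tier 1) + 0.2·1 + 0.2·h(Tier 2) + 0.1·0 + 0.25·h(Tier 3)
Solving: h(Tier 1) = 0.4959, h(Tier 2) = 0.5447, h(Tier 3) = 0.5772.
Starting from Tier 3, the probability is 0.5772.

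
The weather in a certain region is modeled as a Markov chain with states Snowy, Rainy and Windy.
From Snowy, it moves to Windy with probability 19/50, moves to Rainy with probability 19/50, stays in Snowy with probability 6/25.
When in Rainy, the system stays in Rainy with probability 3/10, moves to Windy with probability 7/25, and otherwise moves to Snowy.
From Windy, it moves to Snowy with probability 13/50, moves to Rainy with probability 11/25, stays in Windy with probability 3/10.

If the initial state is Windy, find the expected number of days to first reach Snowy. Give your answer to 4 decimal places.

Let t(s) be the expected number of days to first reach Snowy from state s, with t(Snowy) = 0. Conditioning on the first day:
t(Rainy) = 1 + 0.3·t(Rainy) + 0.28·t(Windy)
t(Windy) = 1 + 0.44·t(Rainy) + 0.3·t(Windy)
Solving: t(Rainy) = 2.6718, t(Windy) = 3.1080.
Expected days from Windy to Snowy: 3.1080.

3.1080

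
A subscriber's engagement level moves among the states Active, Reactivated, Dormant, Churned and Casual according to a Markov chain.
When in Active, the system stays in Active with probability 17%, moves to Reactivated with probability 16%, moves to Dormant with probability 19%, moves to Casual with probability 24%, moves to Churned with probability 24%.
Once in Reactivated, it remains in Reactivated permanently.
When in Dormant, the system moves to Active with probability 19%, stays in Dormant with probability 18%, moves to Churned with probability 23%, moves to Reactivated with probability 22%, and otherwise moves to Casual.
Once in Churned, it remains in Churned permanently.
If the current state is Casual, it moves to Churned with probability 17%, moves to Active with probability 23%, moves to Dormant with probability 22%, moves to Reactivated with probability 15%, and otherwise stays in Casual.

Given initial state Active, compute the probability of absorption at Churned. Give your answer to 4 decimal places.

Let h(s) be the probability of absorption at Churned starting from transient state s. Then h(Churned) = 1 and h(Reactivated) = 0. By first-step analysis:
h(Active) = 0.17·h(Active) + 0.16·0 + 0.19·h(Dormant) + 0.24·1 + 0.24·h(Casual)
h(Dormant) = 0.19·h(Active) + 0.22·0 + 0.18·h(Dormant) + 0.23·1 + 0.18·h(Casual)
h(Casual) = 0.23·h(Active) + 0.15·0 + 0.22·h(Dormant) + 0.17·1 + 0.23·h(Casual)
Solving: h(Active) = 0.5674, h(Dormant) = 0.5309, h(Casual) = 0.5420.
Starting from Active, the probability is 0.5674.

0.5674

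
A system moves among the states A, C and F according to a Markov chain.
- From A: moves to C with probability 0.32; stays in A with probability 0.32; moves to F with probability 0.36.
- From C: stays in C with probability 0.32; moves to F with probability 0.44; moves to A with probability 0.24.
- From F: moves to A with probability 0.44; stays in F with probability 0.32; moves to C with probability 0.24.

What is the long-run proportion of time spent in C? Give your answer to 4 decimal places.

0.2905

Let the stationary distribution be π with π = πP and π_1 + π_2 + π_3 = 1.
π_1 = 0.32·π_1 + 0.24·π_2 + 0.44·π_3
π_2 = 0.32·π_1 + 0.32·π_2 + 0.24·π_3
Solving with the normalization constraint gives π = (0.3410, 0.2905, 0.3685).
So the stationary probability of C is 0.2905.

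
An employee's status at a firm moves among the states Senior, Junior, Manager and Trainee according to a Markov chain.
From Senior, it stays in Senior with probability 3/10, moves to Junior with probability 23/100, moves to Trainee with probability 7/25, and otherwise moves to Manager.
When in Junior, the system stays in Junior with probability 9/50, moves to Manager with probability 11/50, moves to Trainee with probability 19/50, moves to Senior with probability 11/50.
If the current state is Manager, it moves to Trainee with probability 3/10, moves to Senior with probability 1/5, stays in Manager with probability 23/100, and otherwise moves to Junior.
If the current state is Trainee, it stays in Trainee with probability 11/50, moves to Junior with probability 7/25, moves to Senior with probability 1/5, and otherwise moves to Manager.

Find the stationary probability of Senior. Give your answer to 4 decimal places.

0.2276

Let the stationary distribution be π with π = πP and π_1 + π_2 + π_3 + π_4 = 1.
π_1 = 0.3·π_1 + 0.22·π_2 + 0.2·π_3 + 0.2·π_4
π_2 = 0.23·π_1 + 0.18·π_2 + 0.27·π_3 + 0.28·π_4
π_3 = 0.19·π_1 + 0.22·π_2 + 0.23·π_3 + 0.3·π_4
Solving with the normalization constraint gives π = (0.2276, 0.2420, 0.2389, 0.2915).
So the stationary probability of Senior is 0.2276.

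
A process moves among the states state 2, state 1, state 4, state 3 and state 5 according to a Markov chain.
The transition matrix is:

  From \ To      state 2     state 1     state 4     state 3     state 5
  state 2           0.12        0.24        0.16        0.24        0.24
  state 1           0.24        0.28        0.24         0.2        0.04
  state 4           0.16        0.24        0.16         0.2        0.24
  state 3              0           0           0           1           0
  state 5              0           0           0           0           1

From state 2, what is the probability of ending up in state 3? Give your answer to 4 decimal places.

0.5397

Let h(s) be the probability of absorption at state 3 starting from transient state s. Then h(state 3) = 1 and h(state 5) = 0. By first-step analysis:
h(state 2) = 0.12·h(state 2) + 0.24·h(state 1) + 0.16·h(state 4) + 0.24·1 + 0.24·0
h(state 1) = 0.24·h(state 2) + 0.28·h(state 1) + 0.24·h(state 4) + 0.2·1 + 0.04·0
h(state 4) = 0.16·h(state 2) + 0.24·h(state 1) + 0.16·h(state 4) + 0.2·1 + 0.24·0
Solving: h(state 2) = 0.5397, h(state 1) = 0.6315, h(state 4) = 0.5213.
Starting from state 2, the probability is 0.5397.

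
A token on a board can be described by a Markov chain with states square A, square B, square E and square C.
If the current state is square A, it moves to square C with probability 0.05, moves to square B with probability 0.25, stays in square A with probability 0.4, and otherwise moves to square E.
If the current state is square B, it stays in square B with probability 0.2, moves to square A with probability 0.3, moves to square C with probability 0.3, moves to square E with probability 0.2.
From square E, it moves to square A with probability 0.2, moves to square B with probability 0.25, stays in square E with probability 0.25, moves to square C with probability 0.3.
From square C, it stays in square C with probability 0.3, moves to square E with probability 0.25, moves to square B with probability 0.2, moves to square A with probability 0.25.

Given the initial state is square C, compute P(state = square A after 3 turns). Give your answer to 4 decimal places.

0.2914

Propagate the distribution vector 3 turns from square C.
After 0 turns: (0.0000, 0.0000, 0.0000, 1.0000)
After 1 turn: (0.2500, 0.2000, 0.2500, 0.3000)
After 2 turns: (0.2850, 0.2250, 0.2525, 0.2375)
After 3 turns: (0.2914, 0.2269, 0.2530, 0.2288)
P(in square A after 3 turns) = 0.2914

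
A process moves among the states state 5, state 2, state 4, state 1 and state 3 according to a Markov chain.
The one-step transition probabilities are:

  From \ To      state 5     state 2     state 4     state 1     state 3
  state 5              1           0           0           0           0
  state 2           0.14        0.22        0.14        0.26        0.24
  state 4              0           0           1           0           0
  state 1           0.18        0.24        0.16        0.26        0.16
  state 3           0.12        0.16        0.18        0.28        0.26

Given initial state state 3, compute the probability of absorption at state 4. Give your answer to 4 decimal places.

0.5436

Let h(s) be the probability of absorption at state 4 starting from transient state s. Then h(state 4) = 1 and h(state 5) = 0. By first-step analysis:
h(state 2) = 0.14·0 + 0.22·h(state 2) + 0.14·1 + 0.26·h(state 1) + 0.24·h(state 3)
h(state 1) = 0.18·0 + 0.24·h(state 2) + 0.16·1 + 0.26·h(state 1) + 0.16·h(state 3)
h(state 3) = 0.12·0 + 0.16·h(state 2) + 0.18·1 + 0.28·h(state 1) + 0.26·h(state 3)
Solving: h(state 2) = 0.5135, h(state 1) = 0.5003, h(state 3) = 0.5436.
Starting from state 3, the probability is 0.5436.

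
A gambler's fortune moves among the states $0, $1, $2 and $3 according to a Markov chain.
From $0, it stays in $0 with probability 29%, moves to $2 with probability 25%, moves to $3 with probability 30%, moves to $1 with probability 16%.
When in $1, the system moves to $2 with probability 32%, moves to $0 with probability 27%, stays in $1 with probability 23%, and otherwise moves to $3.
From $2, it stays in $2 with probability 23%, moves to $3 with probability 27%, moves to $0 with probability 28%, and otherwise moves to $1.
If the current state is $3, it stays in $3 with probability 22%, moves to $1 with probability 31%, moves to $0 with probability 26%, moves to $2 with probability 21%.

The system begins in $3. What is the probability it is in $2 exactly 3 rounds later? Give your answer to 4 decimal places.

0.2512

Propagate the distribution vector 3 rounds from $3.
After 0 rounds: (0.0000, 0.0000, 0.0000, 1.0000)
After 1 round: (0.2600, 0.3100, 0.2100, 0.2200)
After 2 rounds: (0.2751, 0.2273, 0.2587, 0.2389)
After 3 rounds: (0.2757, 0.2273, 0.2512, 0.2459)
P(in $2 after 3 rounds) = 0.2512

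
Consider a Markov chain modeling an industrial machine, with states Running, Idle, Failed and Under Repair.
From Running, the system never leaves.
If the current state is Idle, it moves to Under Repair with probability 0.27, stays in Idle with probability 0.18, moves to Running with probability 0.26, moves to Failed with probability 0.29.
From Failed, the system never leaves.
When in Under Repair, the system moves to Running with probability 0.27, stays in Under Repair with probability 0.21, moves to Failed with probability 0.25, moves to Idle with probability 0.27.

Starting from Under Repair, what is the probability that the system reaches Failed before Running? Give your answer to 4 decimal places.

0.4928

Let h(s) be the probability of absorption at Failed starting from transient state s. Then h(Failed) = 1 and h(Running) = 0. By first-step analysis:
h(Idle) = 0.26·0 + 0.18·h(Idle) + 0.29·1 + 0.27·h(Under Repair)
h(Under Repair) = 0.27·0 + 0.27·h(Idle) + 0.25·1 + 0.21·h(Under Repair)
Solving: h(Idle) = 0.5159, h(Under Repair) = 0.4928.
Starting from Under Repair, the probability is 0.4928.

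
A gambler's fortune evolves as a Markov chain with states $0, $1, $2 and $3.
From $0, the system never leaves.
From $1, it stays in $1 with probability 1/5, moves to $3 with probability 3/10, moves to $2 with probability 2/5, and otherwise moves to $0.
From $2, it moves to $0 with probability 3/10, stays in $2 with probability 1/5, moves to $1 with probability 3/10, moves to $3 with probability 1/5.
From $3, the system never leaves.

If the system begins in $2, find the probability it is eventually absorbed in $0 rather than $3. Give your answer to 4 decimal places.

Let h(s) be the probability of absorption at $0 starting from transient state s. Then h($0) = 1 and h($3) = 0. By first-step analysis:
h($1) = 0.1·1 + 0.2·h($1) + 0.4·h($2) + 0.3·0
h($2) = 0.3·1 + 0.3·h($1) + 0.2·h($2) + 0.2·0
Solving: h($1) = 0.3846, h($2) = 0.5192.
Starting from $2, the probability is 0.5192.

0.5192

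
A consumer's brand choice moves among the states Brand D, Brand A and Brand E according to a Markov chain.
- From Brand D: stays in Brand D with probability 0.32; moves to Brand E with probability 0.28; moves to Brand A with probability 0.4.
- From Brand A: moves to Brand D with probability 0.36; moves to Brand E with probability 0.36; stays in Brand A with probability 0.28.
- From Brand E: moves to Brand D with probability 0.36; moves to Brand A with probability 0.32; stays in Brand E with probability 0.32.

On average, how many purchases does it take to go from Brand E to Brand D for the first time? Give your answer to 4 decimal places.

Let t(s) be the expected number of purchases to first reach Brand D from state s, with t(Brand D) = 0. Conditioning on the first purchase:
t(Brand A) = 1 + 0.28·t(Brand A) + 0.36·t(Brand E)
t(Brand E) = 1 + 0.32·t(Brand A) + 0.32·t(Brand E)
Solving: t(Brand A) = 2.7778, t(Brand E) = 2.7778.
Expected purchases from Brand E to Brand D: 2.7778.

2.7778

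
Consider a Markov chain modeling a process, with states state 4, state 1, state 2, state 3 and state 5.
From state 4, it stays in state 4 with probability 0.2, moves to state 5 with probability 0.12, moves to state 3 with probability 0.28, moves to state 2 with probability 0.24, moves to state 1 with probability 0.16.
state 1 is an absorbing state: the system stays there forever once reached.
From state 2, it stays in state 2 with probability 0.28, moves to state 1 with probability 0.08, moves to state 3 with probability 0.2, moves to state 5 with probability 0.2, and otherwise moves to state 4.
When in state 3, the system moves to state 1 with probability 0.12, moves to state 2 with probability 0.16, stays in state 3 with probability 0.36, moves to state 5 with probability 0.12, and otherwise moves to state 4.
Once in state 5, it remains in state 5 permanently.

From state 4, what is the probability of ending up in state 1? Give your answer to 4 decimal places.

Let h(s) be the probability of absorption at state 1 starting from transient state s. Then h(state 1) = 1 and h(state 5) = 0. By first-step analysis:
h(state 4) = 0.2·h(state 4) + 0.16·1 + 0.24·h(state 2) + 0.28·h(state 3) + 0.12·0
h(state 2) = 0.24·h(state 4) + 0.08·1 + 0.28·h(state 2) + 0.2·h(state 3) + 0.2·0
h(state 3) = 0.24·h(state 4) + 0.12·1 + 0.16·h(state 2) + 0.36·h(state 3) + 0.12·0
Solving: h(state 4) = 0.4859, h(state 2) = 0.4038, h(state 3) = 0.4707.
Starting from state 4, the probability is 0.4859.

0.4859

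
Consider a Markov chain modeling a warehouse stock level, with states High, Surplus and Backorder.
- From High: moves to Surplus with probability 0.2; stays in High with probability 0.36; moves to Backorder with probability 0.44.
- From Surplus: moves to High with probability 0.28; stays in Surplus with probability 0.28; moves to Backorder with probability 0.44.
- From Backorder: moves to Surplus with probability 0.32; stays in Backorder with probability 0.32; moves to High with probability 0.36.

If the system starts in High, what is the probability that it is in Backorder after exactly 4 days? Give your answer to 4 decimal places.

Propagate the distribution vector 4 days from High.
After 0 days: (1.0000, 0.0000, 0.0000)
After 1 day: (0.3600, 0.2000, 0.4400)
After 2 days: (0.3440, 0.2688, 0.3872)
After 3 days: (0.3385, 0.2680, 0.3935)
After 4 days: (0.3386, 0.2687, 0.3928)
P(in Backorder after 4 days) = 0.3928

0.3928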